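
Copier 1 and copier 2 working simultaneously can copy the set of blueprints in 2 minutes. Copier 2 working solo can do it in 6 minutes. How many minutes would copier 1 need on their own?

Combined rate is 1/2 per minute.
Known contribution: 1/6 per minute.
So copier 1's rate is 1/2 − 1/6 = 1/3, meaning 3 minutes alone.

3 minutes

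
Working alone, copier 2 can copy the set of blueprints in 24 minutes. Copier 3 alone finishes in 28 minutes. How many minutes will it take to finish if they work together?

168/13 minutes

Combined rate: 1/24 + 1/28 = (7 + 6)/168 = 13/168 per minute.
Time = 1 ÷ (13/168) = 168/13 minutes.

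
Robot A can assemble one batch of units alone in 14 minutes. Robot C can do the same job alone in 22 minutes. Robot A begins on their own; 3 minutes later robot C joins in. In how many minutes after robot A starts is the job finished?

In the first 3 minutes robot A alone does 3/14 of the job, leaving 11/14.
Once everyone is working, combined rate: 1/14 + 1/22 = (11 + 7)/154 = 18/154 = 9/77 per minute.
Remaining 11/14 at 9/77 per minute takes 121/18 minutes.
Total from the start = 3 + 121/18 = 175/18 minutes.

175/18 minutes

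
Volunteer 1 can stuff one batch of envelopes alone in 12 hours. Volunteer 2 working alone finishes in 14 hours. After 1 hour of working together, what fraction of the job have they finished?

Combined rate: 1/12 + 1/14 = (7 + 6)/84 = 13/84 per hour.
In 1 hour they complete 1·13/84 = 13/84 of the job.

13/84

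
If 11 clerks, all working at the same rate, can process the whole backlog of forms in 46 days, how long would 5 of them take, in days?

506/5 days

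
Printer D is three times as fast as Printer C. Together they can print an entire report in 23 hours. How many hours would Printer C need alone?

Let Printer C's rate be r; then Printer D's rate is 3r, so together (3 + 1)r = 4r = 1/23.
Thus r = 1/92 per hour.
Printer C alone: 92 hours; Printer D alone: 92/3 hours.

92 hours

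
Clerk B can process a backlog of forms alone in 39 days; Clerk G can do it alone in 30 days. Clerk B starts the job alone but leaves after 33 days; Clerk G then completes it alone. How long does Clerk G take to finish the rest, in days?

60/13 days

In 33 days Clerk B does 33/39 = 11/13 of the job, leaving 2/13.
Clerk G works at 1/30 per day, so finishing takes 2/13 ÷ 1/30 = 60/13 days.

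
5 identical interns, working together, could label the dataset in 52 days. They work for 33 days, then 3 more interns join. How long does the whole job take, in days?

359/8 days

One intern does 1/260 of the job per day.
After 33 days with 5 interns, 33/52 is done (19/52 left).
With 8 interns the rate is 8/260 = 2/65, so the rest takes 19/52 ÷ 2/65 = 95/8 days.
Total = 33 + 95/8 = 359/8 days.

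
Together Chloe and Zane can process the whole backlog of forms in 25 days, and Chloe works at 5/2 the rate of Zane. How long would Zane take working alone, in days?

Let Zane's rate be r; then Chloe's rate is (5/2)r, so together (5/2 + 1)r = (7/2)r = 1/25.
Thus r = 2/175 per day.
Zane alone: 175/2 days; Chloe alone: 35 days.

175/2 days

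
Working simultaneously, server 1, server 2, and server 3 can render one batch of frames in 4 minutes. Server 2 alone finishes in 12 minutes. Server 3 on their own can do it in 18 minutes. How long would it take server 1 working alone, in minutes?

Combined rate is 1/4 per minute.
Known contribution: 1/12 + 1/18 = (3 + 2)/36 = 5/36 per minute.
So server 1's rate is 1/4 − 5/36 = 1/9, meaning 9 minutes alone.

9 minutes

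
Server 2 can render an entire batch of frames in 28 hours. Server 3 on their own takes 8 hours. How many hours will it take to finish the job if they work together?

56/9 hours

Combined rate: 1/28 + 1/8 = (2 + 7)/56 = 9/56 per hour.
Time = 1 ÷ (9/56) = 56/9 hours.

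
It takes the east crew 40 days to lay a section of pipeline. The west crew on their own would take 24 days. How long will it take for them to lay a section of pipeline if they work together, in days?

15 days

With two workers the combined time is the product over the sum: 40·24/(40+24) = 960/64 = 15 days.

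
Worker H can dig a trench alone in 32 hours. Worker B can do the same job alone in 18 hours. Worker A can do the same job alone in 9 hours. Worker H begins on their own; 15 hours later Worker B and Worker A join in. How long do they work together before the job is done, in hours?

51/19 hours

In the first 15 hours Worker H alone does 15/32 of the job, leaving 17/32.
Once everyone is working, combined rate: 1/32 + 1/18 + 1/9 = (9 + 16 + 32)/288 = 57/288 = 19/96 per hour.
Remaining 17/32 at 19/96 per hour takes 51/19 hours.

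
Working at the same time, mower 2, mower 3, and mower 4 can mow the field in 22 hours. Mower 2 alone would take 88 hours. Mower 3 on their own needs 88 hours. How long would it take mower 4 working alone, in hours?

Combined rate is 1/22 per hour.
Known contribution: 1/88 + 1/88 = (1 + 1)/88 = 2/88 = 1/44 per hour.
So mower 4's rate is 1/22 − 1/44 = 1/44, meaning 44 hours alone.

44 hours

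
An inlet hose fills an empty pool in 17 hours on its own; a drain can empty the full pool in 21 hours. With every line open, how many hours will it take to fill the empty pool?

357/4 hours

Net rate = 1/17 − 1/21 = (21 − 17)/357 = 4/357 per hour.
Filling time = 1 ÷ (4/357) = 357/4 hours.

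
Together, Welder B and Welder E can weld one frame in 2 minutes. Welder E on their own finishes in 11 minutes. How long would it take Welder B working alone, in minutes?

22/9 minutes

Combined rate is 1/2 per minute.
Known contribution: 1/11 per minute.
So Welder B's rate is 1/2 − 1/11 = 9/22, meaning 22/9 minutes alone.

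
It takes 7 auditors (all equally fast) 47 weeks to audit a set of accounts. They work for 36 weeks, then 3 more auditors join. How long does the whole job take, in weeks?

437/10 weeks

One auditor does 1/329 of the job per week.
After 36 weeks with 7 auditors, 36/47 is done (11/47 left).
With 10 auditors the rate is 10/329, so the rest takes 11/47 ÷ 10/329 = 77/10 weeks.
Total = 36 + 77/10 = 437/10 weeks.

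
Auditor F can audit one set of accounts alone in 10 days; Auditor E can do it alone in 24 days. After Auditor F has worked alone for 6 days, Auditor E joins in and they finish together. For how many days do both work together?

48/17 days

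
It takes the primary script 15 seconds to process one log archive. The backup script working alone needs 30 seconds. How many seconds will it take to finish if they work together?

10 seconds

Combined rate: 1/15 + 1/30 = (2 + 1)/30 = 3/30 = 1/10 per second.
Time = 1 ÷ (1/10) = 10 seconds.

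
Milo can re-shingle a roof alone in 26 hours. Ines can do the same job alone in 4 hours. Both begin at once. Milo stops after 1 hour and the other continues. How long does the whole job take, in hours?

50/13 hours

In the first 1 hour the combined rate is 15/52, so 15/52 of the job is done, leaving 37/52.
After Milo leaves the rate is 1/4 per hour; the remaining 37/52 takes 37/13 hours.
Total = 1 + 37/13 = 50/13 hours.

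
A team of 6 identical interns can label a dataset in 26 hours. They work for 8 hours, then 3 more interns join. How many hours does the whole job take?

20 hours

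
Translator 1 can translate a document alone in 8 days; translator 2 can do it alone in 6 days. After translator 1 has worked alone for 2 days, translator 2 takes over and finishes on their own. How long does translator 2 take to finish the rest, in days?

In 2 days translator 1 does 2/8 = 1/4 of the job, leaving 3/4.
Translator 2 works at 1/6 per day, so finishing takes 3/4 ÷ 1/6 = 9/2 days.

9/2 days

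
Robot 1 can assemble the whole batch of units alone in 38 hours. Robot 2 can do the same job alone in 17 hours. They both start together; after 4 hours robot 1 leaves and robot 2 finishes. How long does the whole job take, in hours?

289/19 hours

In the first 4 hours the combined rate is 55/646, so 110/323 of the job is done, leaving 213/323.
After robot 1 leaves the rate is 1/17 per hour; the remaining 213/323 takes 213/19 hours.
Total = 4 + 213/19 = 289/19 hours.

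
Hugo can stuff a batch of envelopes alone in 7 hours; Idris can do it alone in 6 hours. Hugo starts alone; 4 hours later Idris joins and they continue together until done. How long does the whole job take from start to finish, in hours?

70/13 hours

In 4 hours Hugo does 4/7 of the job, leaving 3/7.
Hugo and Idris together work at 13/42 per hour, so finishing takes 3/7 ÷ 13/42 = 18/13 hours.
Total time = 4 + 18/13 = 70/13 hours.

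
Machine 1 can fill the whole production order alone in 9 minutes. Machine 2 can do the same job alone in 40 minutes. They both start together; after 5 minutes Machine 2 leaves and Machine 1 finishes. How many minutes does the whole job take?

In the first 5 minutes the combined rate is 49/360, so 49/72 of the job is done, leaving 23/72.
After Machine 2 leaves the rate is 1/9 per minute; the remaining 23/72 takes 23/8 minutes.
Total = 5 + 23/8 = 63/8 minutes.

63/8 minutes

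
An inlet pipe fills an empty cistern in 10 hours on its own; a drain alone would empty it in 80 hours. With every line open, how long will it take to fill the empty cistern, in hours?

80/7 hours

Net rate = 1/10 − 1/80 = (8 − 1)/80 = 7/80 per hour.
Filling time = 1 ÷ (7/80) = 80/7 hours.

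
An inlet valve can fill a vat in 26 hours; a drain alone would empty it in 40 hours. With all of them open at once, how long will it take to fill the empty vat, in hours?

Net rate = 1/26 − 1/40 = (20 − 13)/520 = 7/520 per hour.
Filling time = 1 ÷ (7/520) = 520/7 hours.

520/7 hours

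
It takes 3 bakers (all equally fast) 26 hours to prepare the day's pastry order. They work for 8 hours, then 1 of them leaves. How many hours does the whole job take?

One baker does 1/78 of the job per hour.
After 8 hours with 3 bakers, 4/13 is done (9/13 left).
With 2 bakers the rate is 2/78 = 1/39, so the rest takes 9/13 ÷ 1/39 = 27 hours.
Total = 8 + 27 = 35 hours.

35 hours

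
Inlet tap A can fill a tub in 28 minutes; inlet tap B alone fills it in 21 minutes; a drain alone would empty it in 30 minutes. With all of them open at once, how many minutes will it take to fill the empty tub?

Net rate = 1/28 + 1/21 − 1/30 = (15 + 20 − 14)/420 = 21/420 = 1/20 per minute.
Filling time = 1 ÷ (1/20) = 20 minutes.

20 minutes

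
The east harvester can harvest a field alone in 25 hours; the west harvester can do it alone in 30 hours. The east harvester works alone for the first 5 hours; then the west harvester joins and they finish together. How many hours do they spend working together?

In 5 hours the east harvester does 5/25 = 1/5 of the job, leaving 4/5.
The east harvester and the west harvester together work at 11/150 per hour, so finishing takes 4/5 ÷ 11/150 = 120/11 hours.

120/11 hours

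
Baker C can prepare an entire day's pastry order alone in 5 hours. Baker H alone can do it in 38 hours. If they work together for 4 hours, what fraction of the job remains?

Combined rate: 1/5 + 1/38 = (38 + 5)/190 = 43/190 per hour.
In 4 hours they complete 4·43/190 = 86/95 of the job.
So 9/95 remains.

9/95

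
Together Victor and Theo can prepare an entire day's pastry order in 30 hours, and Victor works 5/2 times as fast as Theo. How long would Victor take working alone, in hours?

42 hours

Let Theo's rate be r; then Victor's rate is (5/2)r, so together (5/2 + 1)r = (7/2)r = 1/30.
Thus r = 1/105 per hour.
Theo alone: 105 hours; Victor alone: 42 hours.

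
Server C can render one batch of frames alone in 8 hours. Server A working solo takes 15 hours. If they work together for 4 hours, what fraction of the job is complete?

23/30

Combined rate: 1/8 + 1/15 = (15 + 8)/120 = 23/120 per hour.
In 4 hours they complete 4·23/120 = 23/30 of the job.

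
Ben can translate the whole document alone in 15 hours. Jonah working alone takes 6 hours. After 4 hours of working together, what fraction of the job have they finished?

14/15

Combined rate: 1/15 + 1/6 = (2 + 5)/30 = 7/30 per hour.
In 4 hours they complete 4·7/30 = 14/15 of the job.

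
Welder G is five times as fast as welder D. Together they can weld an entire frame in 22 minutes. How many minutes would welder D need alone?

Let welder D's rate be r; then welder G's rate is 5r, so together (5 + 1)r = 6r = 1/22.
Thus r = 1/132 per minute.
Welder D alone: 132 minutes; welder G alone: 132/5 minutes.

132 minutes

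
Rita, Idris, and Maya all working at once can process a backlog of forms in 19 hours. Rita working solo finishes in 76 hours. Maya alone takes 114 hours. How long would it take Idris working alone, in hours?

228/7 hours

Combined rate is 1/19 per hour.
Known contribution: 1/76 + 1/114 = (3 + 2)/228 = 5/228 per hour.
So Idris's rate is 1/19 − 5/228 = 7/228, meaning 228/7 hours alone.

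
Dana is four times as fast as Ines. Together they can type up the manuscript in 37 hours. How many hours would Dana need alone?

185/4 hours

Let Ines's rate be r; then Dana's rate is 4r, so together (4 + 1)r = 5r = 1/37.
Thus r = 1/185 per hour.
Ines alone: 185 hours; Dana alone: 185/4 hours.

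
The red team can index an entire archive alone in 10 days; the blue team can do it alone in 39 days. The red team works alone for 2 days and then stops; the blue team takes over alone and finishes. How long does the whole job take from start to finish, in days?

In 2 days the red team does 2/10 = 1/5 of the job, leaving 4/5.
The blue team works at 1/39 per day, so finishing takes 4/5 ÷ 1/39 = 156/5 days.
Total time = 2 + 156/5 = 166/5 days.

166/5 days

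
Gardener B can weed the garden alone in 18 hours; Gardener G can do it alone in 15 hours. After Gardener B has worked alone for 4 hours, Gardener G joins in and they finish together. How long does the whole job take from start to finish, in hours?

114/11 hours

In 4 hours Gardener B does 4/18 = 2/9 of the job, leaving 7/9.
Gardener B and Gardener G together work at 11/90 per hour, so finishing takes 7/9 ÷ 11/90 = 70/11 hours.
Total time = 4 + 70/11 = 114/11 hours.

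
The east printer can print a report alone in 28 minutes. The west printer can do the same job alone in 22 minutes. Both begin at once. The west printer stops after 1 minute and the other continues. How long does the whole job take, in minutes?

In the first 1 minute the combined rate is 25/308, so 25/308 of the job is done, leaving 283/308.
After the west printer leaves the rate is 1/28 per minute; the remaining 283/308 takes 283/11 minutes.
Total = 1 + 283/11 = 294/11 minutes.

294/11 minutes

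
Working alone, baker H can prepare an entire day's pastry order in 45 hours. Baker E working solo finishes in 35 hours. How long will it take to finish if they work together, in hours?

315/16 hours

With two workers the combined time is the product over the sum: 45·35/(45+35) = 1575/80 = 315/16 hours.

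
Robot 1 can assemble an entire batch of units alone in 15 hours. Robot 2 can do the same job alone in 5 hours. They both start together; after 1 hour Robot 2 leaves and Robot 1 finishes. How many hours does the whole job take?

In the first 1 hour the combined rate is 4/15, so 4/15 of the job is done, leaving 11/15.
After Robot 2 leaves the rate is 1/15 per hour; the remaining 11/15 takes 11 hours.
Total = 1 + 11 = 12 hours.

12 hours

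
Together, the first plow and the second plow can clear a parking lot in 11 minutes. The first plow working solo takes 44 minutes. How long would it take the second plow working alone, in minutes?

44/3 minutes

Combined rate is 1/11 per minute.
Known contribution: 1/44 per minute.
So the second plow's rate is 1/11 − 1/44 = 3/44, meaning 44/3 minutes alone.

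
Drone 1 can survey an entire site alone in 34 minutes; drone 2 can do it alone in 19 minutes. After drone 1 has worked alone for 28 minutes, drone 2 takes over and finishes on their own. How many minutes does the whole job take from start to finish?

533/17 minutes

In 28 minutes drone 1 does 28/34 = 14/17 of the job, leaving 3/17.
Drone 2 works at 1/19 per minute, so finishing takes 3/17 ÷ 1/19 = 57/17 minutes.
Total time = 28 + 57/17 = 533/17 minutes.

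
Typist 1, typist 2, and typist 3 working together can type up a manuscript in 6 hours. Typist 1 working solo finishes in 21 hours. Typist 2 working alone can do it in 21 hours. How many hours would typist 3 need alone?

14 hours

Combined rate is 1/6 per hour.
Known contribution: 1/21 + 1/21 = (1 + 1)/21 = 2/21 per hour.
So typist 3's rate is 1/6 − 2/21 = 1/14, meaning 14 hours alone.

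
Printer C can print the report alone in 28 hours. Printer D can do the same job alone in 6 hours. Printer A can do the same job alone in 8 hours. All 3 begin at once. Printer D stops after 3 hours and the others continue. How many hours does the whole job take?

28/9 hours

In the first 3 hours the combined rate is 55/168, so 55/56 of the job is done, leaving 1/56.
After Printer D leaves the rate is 9/56 per hour; the remaining 1/56 takes 1/9 hours.
Total = 3 + 1/9 = 28/9 hours.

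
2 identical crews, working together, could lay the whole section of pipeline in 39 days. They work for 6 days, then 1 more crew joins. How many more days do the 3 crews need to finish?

22 days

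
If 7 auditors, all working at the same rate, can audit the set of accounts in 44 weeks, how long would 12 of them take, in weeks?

77/3 weeks

Total work is 7·44 = 308 auditor-weeks.
With 12 auditors: 308/12 = 77/3 weeks.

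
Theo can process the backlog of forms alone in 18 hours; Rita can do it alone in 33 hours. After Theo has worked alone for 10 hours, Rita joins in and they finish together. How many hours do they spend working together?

88/17 hours

In 10 hours Theo does 10/18 = 5/9 of the job, leaving 4/9.
Theo and Rita together work at 17/198 per hour, so finishing takes 4/9 ÷ 17/198 = 88/17 hours.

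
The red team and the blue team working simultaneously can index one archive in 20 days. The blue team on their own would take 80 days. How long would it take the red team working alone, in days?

80/3 days

Combined rate is 1/20 per day.
Known contribution: 1/80 per day.
So the red team's rate is 1/20 − 1/80 = 3/80, meaning 80/3 days alone.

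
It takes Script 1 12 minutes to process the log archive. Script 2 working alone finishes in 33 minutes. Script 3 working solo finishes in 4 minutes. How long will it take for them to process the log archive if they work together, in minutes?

Combined rate: 1/12 + 1/33 + 1/4 = (11 + 4 + 33)/132 = 48/132 = 4/11 per minute.
Time = 1 ÷ (4/11) = 11/4 minutes.

11/4 minutes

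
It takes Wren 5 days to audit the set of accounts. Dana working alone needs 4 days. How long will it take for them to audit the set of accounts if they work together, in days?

20/9 days

Combined rate: 1/5 + 1/4 = (4 + 5)/20 = 9/20 per day.
Time = 1 ÷ (9/20) = 20/9 days.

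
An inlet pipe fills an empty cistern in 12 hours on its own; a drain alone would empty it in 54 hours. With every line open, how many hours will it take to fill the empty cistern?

Net rate = 1/12 − 1/54 = (9 − 2)/108 = 7/108 per hour.
Filling time = 1 ÷ (7/108) = 108/7 hours.

108/7 hours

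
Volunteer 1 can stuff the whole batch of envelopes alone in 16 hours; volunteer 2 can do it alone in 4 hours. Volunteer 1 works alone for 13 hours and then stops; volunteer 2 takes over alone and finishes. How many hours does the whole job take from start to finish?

In 13 hours volunteer 1 does 13/16 of the job, leaving 3/16.
Volunteer 2 works at 1/4 per hour, so finishing takes 3/16 ÷ 1/4 = 3/4 hours.
Total time = 13 + 3/4 = 55/4 hours.

55/4 hours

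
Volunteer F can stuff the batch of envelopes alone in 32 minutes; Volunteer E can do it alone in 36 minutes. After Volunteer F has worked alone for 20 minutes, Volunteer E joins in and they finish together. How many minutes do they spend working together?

108/17 minutes

In 20 minutes Volunteer F does 20/32 = 5/8 of the job, leaving 3/8.
Volunteer F and Volunteer E together work at 17/288 per minute, so finishing takes 3/8 ÷ 17/288 = 108/17 minutes.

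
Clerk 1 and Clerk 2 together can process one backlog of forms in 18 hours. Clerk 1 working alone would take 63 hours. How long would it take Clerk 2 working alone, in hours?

126/5 hours

Combined rate is 1/18 per hour.
Known contribution: 1/63 per hour.
So Clerk 2's rate is 1/18 − 1/63 = 5/126, meaning 126/5 hours alone.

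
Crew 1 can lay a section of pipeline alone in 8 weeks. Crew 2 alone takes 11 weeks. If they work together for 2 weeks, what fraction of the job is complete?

19/44

Combined rate: 1/8 + 1/11 = (11 + 8)/88 = 19/88 per week.
In 2 weeks they complete 2·19/88 = 19/44 of the job.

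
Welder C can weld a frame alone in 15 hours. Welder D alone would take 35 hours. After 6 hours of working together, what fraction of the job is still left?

3/7

Combined rate: 1/15 + 1/35 = (7 + 3)/105 = 10/105 = 2/21 per hour.
In 6 hours they complete 6·2/21 = 4/7 of the job.
So 3/7 remains.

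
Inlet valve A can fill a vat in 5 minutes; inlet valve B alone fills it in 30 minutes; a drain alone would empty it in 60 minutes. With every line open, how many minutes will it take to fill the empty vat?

Net rate = 1/5 + 1/30 − 1/60 = (12 + 2 − 1)/60 = 13/60 per minute.
Filling time = 1 ÷ (13/60) = 60/13 minutes.

60/13 minutes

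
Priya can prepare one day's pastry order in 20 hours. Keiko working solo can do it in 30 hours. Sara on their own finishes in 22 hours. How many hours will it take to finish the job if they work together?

Combined rate: 1/20 + 1/30 + 1/22 = (33 + 22 + 30)/660 = 85/660 = 17/132 per hour.
Time = 1 ÷ (17/132) = 132/17 hours.

132/17 hours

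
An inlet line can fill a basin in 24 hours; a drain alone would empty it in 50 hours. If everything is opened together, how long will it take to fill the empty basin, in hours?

600/13 hours

Net rate = 1/24 − 1/50 = (25 − 12)/600 = 13/600 per hour.
Filling time = 1 ÷ (13/600) = 600/13 hours.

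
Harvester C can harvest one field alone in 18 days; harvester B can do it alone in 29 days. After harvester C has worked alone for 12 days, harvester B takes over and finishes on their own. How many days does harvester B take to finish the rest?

29/3 days

In 12 days harvester C does 12/18 = 2/3 of the job, leaving 1/3.
Harvester B works at 1/29 per day, so finishing takes 1/3 ÷ 1/29 = 29/3 days.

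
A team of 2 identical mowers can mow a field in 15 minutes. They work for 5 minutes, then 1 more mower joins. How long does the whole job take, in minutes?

One mower does 1/30 of the job per minute.
After 5 minutes with 2 mowers, 1/3 is done (2/3 left).
With 3 mowers the rate is 3/30 = 1/10, so the rest takes 2/3 ÷ 1/10 = 20/3 minutes.
Total = 5 + 20/3 = 35/3 minutes.

35/3 minutes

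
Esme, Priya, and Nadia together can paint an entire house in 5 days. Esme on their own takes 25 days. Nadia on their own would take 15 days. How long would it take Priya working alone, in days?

75/7 days

Combined rate is 1/5 per day.
Known contribution: 1/25 + 1/15 = (3 + 5)/75 = 8/75 per day.
So Priya's rate is 1/5 − 8/75 = 7/75, meaning 75/7 days alone.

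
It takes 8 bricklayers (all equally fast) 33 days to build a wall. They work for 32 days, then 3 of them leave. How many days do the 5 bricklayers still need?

One bricklayer does 1/264 of the job per day.
After 32 days with 8 bricklayers, 32/33 is done (1/33 left).
With 5 bricklayers the rate is 5/264, so the rest takes 1/33 ÷ 5/264 = 8/5 days.

8/5 days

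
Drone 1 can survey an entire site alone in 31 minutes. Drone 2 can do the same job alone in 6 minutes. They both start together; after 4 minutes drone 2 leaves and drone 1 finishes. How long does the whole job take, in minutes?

In the first 4 minutes the combined rate is 37/186, so 74/93 of the job is done, leaving 19/93.
After drone 2 leaves the rate is 1/31 per minute; the remaining 19/93 takes 19/3 minutes.
Total = 4 + 19/3 = 31/3 minutes.

31/3 minutes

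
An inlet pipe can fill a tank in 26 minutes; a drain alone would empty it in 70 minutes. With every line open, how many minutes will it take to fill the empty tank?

Net rate = 1/26 − 1/70 = (35 − 13)/910 = 22/910 = 11/455 per minute.
Filling time = 1 ÷ (11/455) = 455/11 minutes.

455/11 minutes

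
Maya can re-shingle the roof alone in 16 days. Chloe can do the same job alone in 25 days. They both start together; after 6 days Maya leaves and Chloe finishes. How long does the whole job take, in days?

125/8 days

In the first 6 days the combined rate is 41/400, so 123/200 of the job is done, leaving 77/200.
After Maya leaves the rate is 1/25 per day; the remaining 77/200 takes 77/8 days.
Total = 6 + 77/8 = 125/8 days.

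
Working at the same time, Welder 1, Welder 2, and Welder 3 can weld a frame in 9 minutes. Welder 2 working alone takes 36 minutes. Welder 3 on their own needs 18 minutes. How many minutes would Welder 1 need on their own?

36 minutes

Combined rate is 1/9 per minute.
Known contribution: 1/36 + 1/18 = (1 + 2)/36 = 3/36 = 1/12 per minute.
So Welder 1's rate is 1/9 − 1/12 = 1/36, meaning 36 minutes alone.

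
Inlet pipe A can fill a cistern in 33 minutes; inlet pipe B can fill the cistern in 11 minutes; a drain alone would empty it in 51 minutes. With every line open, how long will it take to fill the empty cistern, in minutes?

Net rate = 1/33 + 1/11 − 1/51 = (17 + 51 − 11)/561 = 57/561 = 19/187 per minute.
Filling time = 1 ÷ (19/187) = 187/19 minutes.

187/19 minutes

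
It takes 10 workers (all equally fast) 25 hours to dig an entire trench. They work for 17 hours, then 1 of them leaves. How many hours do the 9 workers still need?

80/9 hours

One worker does 1/250 of the job per hour.
After 17 hours with 10 workers, 17/25 is done (8/25 left).
With 9 workers the rate is 9/250, so the rest takes 8/25 ÷ 9/250 = 80/9 hours.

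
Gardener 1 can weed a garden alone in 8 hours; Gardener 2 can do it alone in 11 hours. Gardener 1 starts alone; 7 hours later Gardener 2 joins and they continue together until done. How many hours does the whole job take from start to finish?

In 7 hours Gardener 1 does 7/8 of the job, leaving 1/8.
Gardener 1 and Gardener 2 together work at 19/88 per hour, so finishing takes 1/8 ÷ 19/88 = 11/19 hours.
Total time = 7 + 11/19 = 144/19 hours.

144/19 hours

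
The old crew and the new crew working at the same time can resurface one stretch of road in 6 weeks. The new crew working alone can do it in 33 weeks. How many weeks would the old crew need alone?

22/3 weeks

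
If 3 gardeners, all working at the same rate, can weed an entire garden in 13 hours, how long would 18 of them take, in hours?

13/6 hours

Total work is 3·13 = 39 gardener-hours.
With 18 gardeners: 39/18 = 13/6 hours.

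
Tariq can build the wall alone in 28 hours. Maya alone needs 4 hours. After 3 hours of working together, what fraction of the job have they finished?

6/7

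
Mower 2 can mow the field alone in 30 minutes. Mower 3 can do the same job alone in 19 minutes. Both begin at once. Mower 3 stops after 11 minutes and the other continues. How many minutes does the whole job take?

In the first 11 minutes the combined rate is 49/570, so 539/570 of the job is done, leaving 31/570.
After Mower 3 leaves the rate is 1/30 per minute; the remaining 31/570 takes 31/19 minutes.
Total = 11 + 31/19 = 240/19 minutes.

240/19 minutes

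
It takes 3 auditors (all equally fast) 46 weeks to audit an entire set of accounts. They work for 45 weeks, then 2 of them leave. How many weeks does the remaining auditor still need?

3 weeks

One auditor does 1/138 of the job per week.
After 45 weeks with 3 auditors, 45/46 is done (1/46 left).
With 1 auditor the rate is 1/138, so the rest takes 1/46 ÷ 1/138 = 3 weeks.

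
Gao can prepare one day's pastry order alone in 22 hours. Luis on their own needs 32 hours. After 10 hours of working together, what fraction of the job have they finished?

135/176

Combined rate: 1/22 + 1/32 = (16 + 11)/352 = 27/352 per hour.
In 10 hours they complete 10·27/352 = 135/176 of the job.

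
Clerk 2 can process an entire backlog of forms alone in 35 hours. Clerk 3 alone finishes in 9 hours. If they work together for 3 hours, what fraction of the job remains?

Combined rate: 1/35 + 1/9 = (9 + 35)/315 = 44/315 per hour.
In 3 hours they complete 3·44/315 = 44/105 of the job.
So 61/105 remains.

61/105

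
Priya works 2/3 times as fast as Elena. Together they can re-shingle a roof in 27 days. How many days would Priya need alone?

Let Elena's rate be r; then Priya's rate is (2/3)r, so together (2/3 + 1)r = (5/3)r = 1/27.
Thus r = 1/45 per day.
Elena alone: 45 days; Priya alone: 135/2 days.

135/2 days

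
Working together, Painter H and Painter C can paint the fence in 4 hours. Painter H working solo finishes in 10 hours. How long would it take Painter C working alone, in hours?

Combined rate is 1/4 per hour.
Known contribution: 1/10 per hour.
So Painter C's rate is 1/4 − 1/10 = 3/20, meaning 20/3 hours alone.

20/3 hours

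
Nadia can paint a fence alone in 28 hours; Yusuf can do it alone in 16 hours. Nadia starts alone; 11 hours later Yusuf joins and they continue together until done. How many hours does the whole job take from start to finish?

189/11 hours

In 11 hours Nadia does 11/28 of the job, leaving 17/28.
Nadia and Yusuf together work at 11/112 per hour, so finishing takes 17/28 ÷ 11/112 = 68/11 hours.
Total time = 11 + 68/11 = 189/11 hours.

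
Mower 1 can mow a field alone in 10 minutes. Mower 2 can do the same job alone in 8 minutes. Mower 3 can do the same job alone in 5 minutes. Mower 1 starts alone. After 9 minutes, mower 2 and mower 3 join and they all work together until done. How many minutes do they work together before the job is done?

In the first 9 minutes mower 1 alone does 9/10 of the job, leaving 1/10.
Once everyone is working, combined rate: 1/10 + 1/8 + 1/5 = (4 + 5 + 8)/40 = 17/40 per minute.
Remaining 1/10 at 17/40 per minute takes 4/17 minutes.

4/17 minutes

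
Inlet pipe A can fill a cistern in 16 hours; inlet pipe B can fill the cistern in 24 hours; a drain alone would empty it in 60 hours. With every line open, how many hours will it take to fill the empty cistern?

80/7 hours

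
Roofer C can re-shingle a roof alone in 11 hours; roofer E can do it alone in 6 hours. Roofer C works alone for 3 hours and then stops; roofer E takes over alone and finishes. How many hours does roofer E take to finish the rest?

48/11 hours

In 3 hours roofer C does 3/11 of the job, leaving 8/11.
Roofer E works at 1/6 per hour, so finishing takes 8/11 ÷ 1/6 = 48/11 hours.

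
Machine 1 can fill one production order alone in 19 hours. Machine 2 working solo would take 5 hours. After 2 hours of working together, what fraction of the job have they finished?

48/95

Combined rate: 1/19 + 1/5 = (5 + 19)/95 = 24/95 per hour.
In 2 hours they complete 2·24/95 = 48/95 of the job.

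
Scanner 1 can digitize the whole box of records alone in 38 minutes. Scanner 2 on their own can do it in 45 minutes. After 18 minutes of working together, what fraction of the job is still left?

12/95

Combined rate: 1/38 + 1/45 = (45 + 38)/1710 = 83/1710 per minute.
In 18 minutes they complete 18·83/1710 = 83/95 of the job.
So 12/95 remains.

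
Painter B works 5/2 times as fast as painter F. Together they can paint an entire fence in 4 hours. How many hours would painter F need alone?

14 hours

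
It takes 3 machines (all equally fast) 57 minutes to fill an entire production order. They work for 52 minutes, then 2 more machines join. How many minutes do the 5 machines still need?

3 minutes

One machine does 1/171 of the job per minute.
After 52 minutes with 3 machines, 52/57 is done (5/57 left).
With 5 machines the rate is 5/171, so the rest takes 5/57 ÷ 5/171 = 3 minutes.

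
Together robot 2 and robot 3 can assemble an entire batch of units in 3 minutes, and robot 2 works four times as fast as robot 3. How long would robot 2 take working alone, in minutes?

Let robot 3's rate be r; then robot 2's rate is 4r, so together (4 + 1)r = 5r = 1/3.
Thus r = 1/15 per minute.
Robot 3 alone: 15 minutes; robot 2 alone: 15/4 minutes.

15/4 minutes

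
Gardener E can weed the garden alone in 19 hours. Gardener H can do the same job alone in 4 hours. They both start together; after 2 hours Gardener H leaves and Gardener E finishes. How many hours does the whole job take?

19/2 hours

In the first 2 hours the combined rate is 23/76, so 23/38 of the job is done, leaving 15/38.
After Gardener H leaves the rate is 1/19 per hour; the remaining 15/38 takes 15/2 hours.
Total = 2 + 15/2 = 19/2 hours.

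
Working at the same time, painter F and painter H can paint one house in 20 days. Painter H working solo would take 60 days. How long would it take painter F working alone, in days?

Combined rate is 1/20 per day.
Known contribution: 1/60 per day.
So painter F's rate is 1/20 − 1/60 = 1/30, meaning 30 days alone.

30 days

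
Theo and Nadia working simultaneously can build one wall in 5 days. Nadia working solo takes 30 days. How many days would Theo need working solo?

6 days

Combined rate is 1/5 per day.
Known contribution: 1/30 per day.
So Theo's rate is 1/5 − 1/30 = 1/6, meaning 6 days alone.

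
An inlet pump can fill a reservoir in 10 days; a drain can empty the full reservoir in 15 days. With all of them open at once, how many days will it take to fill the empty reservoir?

Net rate = 1/10 − 1/15 = (3 − 2)/30 = 1/30 per day.
Filling time = 1 ÷ (1/30) = 30 days.

30 days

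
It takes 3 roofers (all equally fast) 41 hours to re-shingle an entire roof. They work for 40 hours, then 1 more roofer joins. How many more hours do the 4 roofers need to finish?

One roofer does 1/123 of the job per hour.
After 40 hours with 3 roofers, 40/41 is done (1/41 left).
With 4 roofers the rate is 4/123, so the rest takes 1/41 ÷ 4/123 = 3/4 hours.

3/4 hours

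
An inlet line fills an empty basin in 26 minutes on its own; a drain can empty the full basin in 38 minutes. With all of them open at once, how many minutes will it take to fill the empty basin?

247/3 minutes

Net rate = 1/26 − 1/38 = (19 − 13)/494 = 6/494 = 3/247 per minute.
Filling time = 1 ÷ (3/247) = 247/3 minutes.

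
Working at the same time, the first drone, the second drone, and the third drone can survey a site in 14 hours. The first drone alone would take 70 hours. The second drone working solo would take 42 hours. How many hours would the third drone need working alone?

Combined rate is 1/14 per hour.
Known contribution: 1/70 + 1/42 = (3 + 5)/210 = 8/210 = 4/105 per hour.
So the third drone's rate is 1/14 − 4/105 = 1/30, meaning 30 hours alone.

30 hours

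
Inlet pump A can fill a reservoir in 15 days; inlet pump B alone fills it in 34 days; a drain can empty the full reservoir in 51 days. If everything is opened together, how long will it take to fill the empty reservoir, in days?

Net rate = 1/15 + 1/34 − 1/51 = (34 + 15 − 10)/510 = 39/510 = 13/170 per day.
Filling time = 1 ÷ (13/170) = 170/13 days.

170/13 days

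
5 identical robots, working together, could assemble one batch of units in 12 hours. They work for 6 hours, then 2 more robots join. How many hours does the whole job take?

One robot does 1/60 of the job per hour.
After 6 hours with 5 robots, 1/2 is done (1/2 left).
With 7 robots the rate is 7/60, so the rest takes 1/2 ÷ 7/60 = 30/7 hours.
Total = 6 + 30/7 = 72/7 hours.

72/7 hours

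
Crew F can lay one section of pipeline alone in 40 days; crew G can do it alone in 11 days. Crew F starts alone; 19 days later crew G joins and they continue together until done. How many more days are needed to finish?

77/17 days

In 19 days crew F does 19/40 of the job, leaving 21/40.
Crew F and crew G together work at 51/440 per day, so finishing takes 21/40 ÷ 51/440 = 77/17 days.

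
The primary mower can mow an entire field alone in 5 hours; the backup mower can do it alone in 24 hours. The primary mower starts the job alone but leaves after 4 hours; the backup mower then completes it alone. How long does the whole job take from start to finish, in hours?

44/5 hours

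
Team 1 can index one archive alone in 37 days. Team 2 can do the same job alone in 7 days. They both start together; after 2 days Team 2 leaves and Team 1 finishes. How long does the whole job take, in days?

185/7 days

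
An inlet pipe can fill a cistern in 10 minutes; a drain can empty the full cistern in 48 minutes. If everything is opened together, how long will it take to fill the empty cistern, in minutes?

Net rate = 1/10 − 1/48 = (24 − 5)/240 = 19/240 per minute.
Filling time = 1 ÷ (19/240) = 240/19 minutes.

240/19 minutes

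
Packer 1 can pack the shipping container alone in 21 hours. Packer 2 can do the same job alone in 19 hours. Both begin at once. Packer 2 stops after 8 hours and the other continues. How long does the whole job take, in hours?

In the first 8 hours the combined rate is 40/399, so 320/399 of the job is done, leaving 79/399.
After packer 2 leaves the rate is 1/21 per hour; the remaining 79/399 takes 79/19 hours.
Total = 8 + 79/19 = 231/19 hours.

231/19 hours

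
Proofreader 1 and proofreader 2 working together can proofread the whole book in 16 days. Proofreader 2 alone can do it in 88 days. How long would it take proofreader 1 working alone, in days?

Combined rate is 1/16 per day.
Known contribution: 1/88 per day.
So proofreader 1's rate is 1/16 − 1/88 = 9/176, meaning 176/9 days alone.

176/9 days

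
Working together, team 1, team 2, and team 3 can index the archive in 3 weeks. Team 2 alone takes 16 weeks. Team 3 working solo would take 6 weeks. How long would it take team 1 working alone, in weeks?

48/5 weeks

Combined rate is 1/3 per week.
Known contribution: 1/16 + 1/6 = (3 + 8)/48 = 11/48 per week.
So team 1's rate is 1/3 − 11/48 = 5/48, meaning 48/5 weeks alone.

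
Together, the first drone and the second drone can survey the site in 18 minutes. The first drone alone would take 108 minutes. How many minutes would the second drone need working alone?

Combined rate is 1/18 per minute.
Known contribution: 1/108 per minute.
So the second drone's rate is 1/18 − 1/108 = 5/108, meaning 108/5 minutes alone.

108/5 minutes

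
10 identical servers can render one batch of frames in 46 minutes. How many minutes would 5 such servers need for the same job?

92 minutes

Total work is 10·46 = 460 server-minutes.
With 5 servers: 460/5 = 92 minutes.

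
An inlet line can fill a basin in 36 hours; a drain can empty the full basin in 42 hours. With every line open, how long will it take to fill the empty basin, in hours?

Net rate = 1/36 − 1/42 = (7 − 6)/252 = 1/252 per hour.
Filling time = 1 ÷ (1/252) = 252 hours.

252 hours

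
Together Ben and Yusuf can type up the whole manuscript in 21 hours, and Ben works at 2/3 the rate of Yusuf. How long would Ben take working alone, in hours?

Let Yusuf's rate be r; then Ben's rate is (2/3)r, so together (2/3 + 1)r = (5/3)r = 1/21.
Thus r = 1/35 per hour.
Yusuf alone: 35 hours; Ben alone: 105/2 hours.

105/2 hours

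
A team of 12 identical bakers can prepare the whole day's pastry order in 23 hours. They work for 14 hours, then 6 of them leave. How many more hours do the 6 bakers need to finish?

18 hours

One baker does 1/276 of the job per hour.
After 14 hours with 12 bakers, 14/23 is done (9/23 left).
With 6 bakers the rate is 6/276 = 1/46, so the rest takes 9/23 ÷ 1/46 = 18 hours.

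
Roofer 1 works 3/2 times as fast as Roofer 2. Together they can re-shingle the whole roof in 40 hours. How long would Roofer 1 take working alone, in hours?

200/3 hours

Let Roofer 2's rate be r; then Roofer 1's rate is (3/2)r, so together (3/2 + 1)r = (5/2)r = 1/40.
Thus r = 1/100 per hour.
Roofer 2 alone: 100 hours; Roofer 1 alone: 200/3 hours.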